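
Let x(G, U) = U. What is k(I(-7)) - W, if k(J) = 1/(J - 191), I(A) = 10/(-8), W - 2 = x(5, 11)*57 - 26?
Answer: -463711/769 ≈ -603.00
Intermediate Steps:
W = 603 (W = 2 + (11*57 - 26) = 2 + (627 - 26) = 2 + 601 = 603)
I(A) = -5/4 (I(A) = 10*(-⅛) = -5/4)
k(J) = 1/(-191 + J)
k(I(-7)) - W = 1/(-191 - 5/4) - 1*603 = 1/(-769/4) - 603 = -4/769 - 603 = -463711/769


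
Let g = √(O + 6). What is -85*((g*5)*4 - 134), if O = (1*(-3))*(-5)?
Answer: 11390 - 1700*√21 ≈ 3599.6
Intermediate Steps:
O = 15 (O = -3*(-5) = 15)
g = √21 (g = √(15 + 6) = √21 ≈ 4.5826)
-85*((g*5)*4 - 134) = -85*((√21*5)*4 - 134) = -85*((5*√21)*4 - 134) = -85*(20*√21 - 134) = -85*(-134 + 20*√21) = 11390 - 1700*√21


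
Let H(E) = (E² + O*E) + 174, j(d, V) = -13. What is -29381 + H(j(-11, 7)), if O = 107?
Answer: -30429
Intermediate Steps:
H(E) = 174 + E² + 107*E (H(E) = (E² + 107*E) + 174 = 174 + E² + 107*E)
-29381 + H(j(-11, 7)) = -29381 + (174 + (-13)² + 107*(-13)) = -29381 + (174 + 169 - 1391) = -29381 - 1048 = -30429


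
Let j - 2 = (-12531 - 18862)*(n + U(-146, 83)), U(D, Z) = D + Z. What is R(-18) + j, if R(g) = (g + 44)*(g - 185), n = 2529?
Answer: -77420414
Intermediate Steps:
j = -77415136 (j = 2 + (-12531 - 18862)*(2529 + (-146 + 83)) = 2 - 31393*(2529 - 63) = 2 - 31393*2466 = 2 - 77415138 = -77415136)
R(g) = (-185 + g)*(44 + g) (R(g) = (44 + g)*(-185 + g) = (-185 + g)*(44 + g))
R(-18) + j = (-8140 + (-18)² - 141*(-18)) - 77415136 = (-8140 + 324 + 2538) - 77415136 = -5278 - 77415136 = -77420414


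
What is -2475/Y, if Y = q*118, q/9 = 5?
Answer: -55/118 ≈ -0.46610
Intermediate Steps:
q = 45 (q = 9*5 = 45)
Y = 5310 (Y = 45*118 = 5310)
-2475/Y = -2475/5310 = -2475*1/5310 = -55/118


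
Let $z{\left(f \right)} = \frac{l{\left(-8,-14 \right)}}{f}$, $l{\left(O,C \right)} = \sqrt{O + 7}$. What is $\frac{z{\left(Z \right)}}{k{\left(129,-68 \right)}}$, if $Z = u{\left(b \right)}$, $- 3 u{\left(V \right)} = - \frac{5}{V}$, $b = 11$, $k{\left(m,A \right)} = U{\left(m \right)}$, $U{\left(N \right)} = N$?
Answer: $\frac{11 i}{215} \approx 0.051163 i$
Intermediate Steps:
$l{\left(O,C \right)} = \sqrt{7 + O}$
$k{\left(m,A \right)} = m$
$u{\left(V \right)} = \frac{5}{3 V}$ ($u{\left(V \right)} = - \frac{\left(-5\right) \frac{1}{V}}{3} = \frac{5}{3 V}$)
$Z = \frac{5}{33}$ ($Z = \frac{5}{3 \cdot 11} = \frac{5}{3} \cdot \frac{1}{11} = \frac{5}{33} \approx 0.15152$)
$z{\left(f \right)} = \frac{i}{f}$ ($z{\left(f \right)} = \frac{\sqrt{7 - 8}}{f} = \frac{\sqrt{-1}}{f} = \frac{i}{f}$)
$\frac{z{\left(Z \right)}}{k{\left(129,-68 \right)}} = \frac{i \frac{1}{\frac{5}{33}}}{129} = i \frac{33}{5} \cdot \frac{1}{129} = \frac{33 i}{5} \cdot \frac{1}{129} = \frac{11 i}{215}$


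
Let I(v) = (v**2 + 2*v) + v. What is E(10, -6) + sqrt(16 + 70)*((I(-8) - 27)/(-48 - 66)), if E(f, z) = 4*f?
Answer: 40 - 13*sqrt(86)/114 ≈ 38.943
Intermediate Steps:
I(v) = v**2 + 3*v
E(10, -6) + sqrt(16 + 70)*((I(-8) - 27)/(-48 - 66)) = 4*10 + sqrt(16 + 70)*((-8*(3 - 8) - 27)/(-48 - 66)) = 40 + sqrt(86)*((-8*(-5) - 27)/(-114)) = 40 + sqrt(86)*((40 - 27)*(-1/114)) = 40 + sqrt(86)*(13*(-1/114)) = 40 + sqrt(86)*(-13/114) = 40 - 13*sqrt(86)/114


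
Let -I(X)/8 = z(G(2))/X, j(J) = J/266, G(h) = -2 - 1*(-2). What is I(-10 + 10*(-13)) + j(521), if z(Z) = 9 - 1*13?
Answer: 2301/1330 ≈ 1.7301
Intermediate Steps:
G(h) = 0 (G(h) = -2 + 2 = 0)
z(Z) = -4 (z(Z) = 9 - 13 = -4)
j(J) = J/266 (j(J) = J*(1/266) = J/266)
I(X) = 32/X (I(X) = -(-32)/X = 32/X)
I(-10 + 10*(-13)) + j(521) = 32/(-10 + 10*(-13)) + (1/266)*521 = 32/(-10 - 130) + 521/266 = 32/(-140) + 521/266 = 32*(-1/140) + 521/266 = -8/35 + 521/266 = 2301/1330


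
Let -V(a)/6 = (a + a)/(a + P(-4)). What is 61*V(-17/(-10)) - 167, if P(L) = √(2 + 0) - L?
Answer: -1218491/3049 + 124440*√2/3049 ≈ -341.92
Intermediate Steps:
P(L) = √2 - L
V(a) = -12*a/(4 + a + √2) (V(a) = -6*(a + a)/(a + (√2 - 1*(-4))) = -6*2*a/(a + (√2 + 4)) = -6*2*a/(a + (4 + √2)) = -6*2*a/(4 + a + √2) = -12*a/(4 + a + √2))
61*V(-17/(-10)) - 167 = 61*(-12*(-17/(-10))/(4 - 17/(-10) + √2)) - 167 = 61*(-12*(-17*(-⅒))/(4 - 17*(-⅒) + √2)) - 167 = 61*(-12*17/10/(4 + 17/10 + √2)) - 167 = 61*(-12*17/10/(57/10 + √2)) - 167 = 61*(-102/(5*(57/10 + √2))) - 167 = -6222/(5*(57/10 + √2)) - 167 = -167 - 6222/(5*(57/10 + √2))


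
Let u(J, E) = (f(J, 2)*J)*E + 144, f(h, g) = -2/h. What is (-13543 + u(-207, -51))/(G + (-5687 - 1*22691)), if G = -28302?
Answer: 13297/56680 ≈ 0.23460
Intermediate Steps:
u(J, E) = 144 - 2*E (u(J, E) = ((-2/J)*J)*E + 144 = -2*E + 144 = 144 - 2*E)
(-13543 + u(-207, -51))/(G + (-5687 - 1*22691)) = (-13543 + (144 - 2*(-51)))/(-28302 + (-5687 - 1*22691)) = (-13543 + (144 + 102))/(-28302 + (-5687 - 22691)) = (-13543 + 246)/(-28302 - 28378) = -13297/(-56680) = -13297*(-1/56680) = 13297/56680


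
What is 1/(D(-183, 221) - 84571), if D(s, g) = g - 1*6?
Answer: -1/84356 ≈ -1.1855e-5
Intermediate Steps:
D(s, g) = -6 + g (D(s, g) = g - 6 = -6 + g)
1/(D(-183, 221) - 84571) = 1/((-6 + 221) - 84571) = 1/(215 - 84571) = 1/(-84356) = -1/84356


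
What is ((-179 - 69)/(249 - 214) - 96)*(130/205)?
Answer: -2288/35 ≈ -65.371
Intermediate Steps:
((-179 - 69)/(249 - 214) - 96)*(130/205) = (-248/35 - 96)*(130*(1/205)) = (-248*1/35 - 96)*(26/41) = (-248/35 - 96)*(26/41) = -3608/35*26/41 = -2288/35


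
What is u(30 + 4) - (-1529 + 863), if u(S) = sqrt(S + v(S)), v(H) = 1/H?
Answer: 666 + sqrt(39338)/34 ≈ 671.83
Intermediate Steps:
u(S) = sqrt(S + 1/S)
u(30 + 4) - (-1529 + 863) = sqrt((30 + 4) + 1/(30 + 4)) - (-1529 + 863) = sqrt(34 + 1/34) - 1*(-666) = sqrt(34 + 1/34) + 666 = sqrt(1157/34) + 666 = sqrt(39338)/34 + 666 = 666 + sqrt(39338)/34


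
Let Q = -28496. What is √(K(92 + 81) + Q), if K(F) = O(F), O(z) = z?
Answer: 3*I*√3147 ≈ 168.29*I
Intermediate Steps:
K(F) = F
√(K(92 + 81) + Q) = √((92 + 81) - 28496) = √(173 - 28496) = √(-28323) = 3*I*√3147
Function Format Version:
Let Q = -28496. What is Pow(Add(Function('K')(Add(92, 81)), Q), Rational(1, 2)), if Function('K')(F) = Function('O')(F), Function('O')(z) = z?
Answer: Mul(3, I, Pow(3147, Rational(1, 2))) ≈ Mul(168.29, I)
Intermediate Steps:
Function('K')(F) = F
Pow(Add(Function('K')(Add(92, 81)), Q), Rational(1, 2)) = Pow(Add(Add(92, 81), -28496), Rational(1, 2)) = Pow(Add(173, -28496), Rational(1, 2)) = Pow(-28323, Rational(1, 2)) = Mul(3, I, Pow(3147, Rational(1, 2)))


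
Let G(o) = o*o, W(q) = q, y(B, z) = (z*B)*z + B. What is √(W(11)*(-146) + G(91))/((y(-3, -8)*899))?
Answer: -√267/35061 ≈ -0.00046605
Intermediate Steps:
y(B, z) = B + B*z² (y(B, z) = (B*z)*z + B = B*z² + B = B + B*z²)
G(o) = o²
√(W(11)*(-146) + G(91))/((y(-3, -8)*899)) = √(11*(-146) + 91²)/((-3*(1 + (-8)²)*899)) = √(-1606 + 8281)/((-3*(1 + 64)*899)) = √6675/((-3*65*899)) = (5*√267)/((-195*899)) = (5*√267)/(-175305) = (5*√267)*(-1/175305) = -√267/35061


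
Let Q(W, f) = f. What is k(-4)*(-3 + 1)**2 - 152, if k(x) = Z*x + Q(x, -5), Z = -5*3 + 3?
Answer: 20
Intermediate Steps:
Z = -12 (Z = -15 + 3 = -12)
k(x) = -5 - 12*x (k(x) = -12*x - 5 = -5 - 12*x)
k(-4)*(-3 + 1)**2 - 152 = (-5 - 12*(-4))*(-3 + 1)**2 - 152 = (-5 + 48)*(-2)**2 - 152 = 43*4 - 152 = 172 - 152 = 20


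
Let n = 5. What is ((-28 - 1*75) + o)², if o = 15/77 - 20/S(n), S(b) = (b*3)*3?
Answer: 5119688704/480249 ≈ 10660.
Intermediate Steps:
S(b) = 9*b (S(b) = (3*b)*3 = 9*b)
o = -173/693 (o = 15/77 - 20/(9*5) = 15*(1/77) - 20/45 = 15/77 - 20*1/45 = 15/77 - 4/9 = -173/693 ≈ -0.24964)
((-28 - 1*75) + o)² = ((-28 - 1*75) - 173/693)² = ((-28 - 75) - 173/693)² = (-103 - 173/693)² = (-71552/693)² = 5119688704/480249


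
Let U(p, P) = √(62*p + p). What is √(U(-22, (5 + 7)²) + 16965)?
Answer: √(16965 + 3*I*√154) ≈ 130.25 + 0.143*I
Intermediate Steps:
U(p, P) = 3*√7*√p (U(p, P) = √(63*p) = 3*√7*√p)
√(U(-22, (5 + 7)²) + 16965) = √(3*√7*√(-22) + 16965) = √(3*√7*(I*√22) + 16965) = √(3*I*√154 + 16965) = √(16965 + 3*I*√154)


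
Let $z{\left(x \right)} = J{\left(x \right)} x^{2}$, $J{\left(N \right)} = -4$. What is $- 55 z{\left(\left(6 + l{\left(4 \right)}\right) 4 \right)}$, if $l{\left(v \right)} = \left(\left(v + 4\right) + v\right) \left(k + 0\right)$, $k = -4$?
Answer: $6209280$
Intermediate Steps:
$l{\left(v \right)} = -16 - 8 v$ ($l{\left(v \right)} = \left(\left(v + 4\right) + v\right) \left(-4 + 0\right) = \left(\left(4 + v\right) + v\right) \left(-4\right) = \left(4 + 2 v\right) \left(-4\right) = -16 - 8 v$)
$z{\left(x \right)} = - 4 x^{2}$
$- 55 z{\left(\left(6 + l{\left(4 \right)}\right) 4 \right)} = - 55 \left(- 4 \left(\left(6 - 48\right) 4\right)^{2}\right) = - 55 \left(- 4 \left(\left(-42\right) 4\right)^{2}\right) = - 55 \left(- 4 \left(-168\right)^{2}\right) = - 55 \left(\left(-4\right) 28224\right) = \left(-55\right) \left(-112896\right) = 6209280$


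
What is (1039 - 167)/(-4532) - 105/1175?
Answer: -75023/266255 ≈ -0.28177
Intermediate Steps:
(1039 - 167)/(-4532) - 105/1175 = 872*(-1/4532) - 105*1/1175 = -218/1133 - 21/235 = -75023/266255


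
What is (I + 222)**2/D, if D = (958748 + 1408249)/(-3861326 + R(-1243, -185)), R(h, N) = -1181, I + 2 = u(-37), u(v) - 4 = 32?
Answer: -253133258752/2366997 ≈ -1.0694e+5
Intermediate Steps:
u(v) = 36 (u(v) = 4 + 32 = 36)
I = 34 (I = -2 + 36 = 34)
D = -2366997/3862507 (D = (958748 + 1408249)/(-3861326 - 1181) = 2366997/(-3862507) = 2366997*(-1/3862507) = -2366997/3862507 ≈ -0.61281)
(I + 222)**2/D = (34 + 222)**2/(-2366997/3862507) = 256**2*(-3862507/2366997) = 65536*(-3862507/2366997) = -253133258752/2366997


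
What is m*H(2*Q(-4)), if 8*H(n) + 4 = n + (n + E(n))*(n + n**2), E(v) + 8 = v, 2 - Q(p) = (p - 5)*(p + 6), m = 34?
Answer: 501993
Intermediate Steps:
Q(p) = 2 - (-5 + p)*(6 + p) (Q(p) = 2 - (p - 5)*(p + 6) = 2 - (-5 + p)*(6 + p))
E(v) = -8 + v
H(n) = -1/2 + n/8 + (-8 + 2*n)*(n + n**2)/8 (H(n) = -1/2 + (n + (n + (-8 + n))*(n + n**2))/8 = -1/2 + (n + (-8 + 2*n)*(n + n**2))/8 = -1/2 + (n/8 + (-8 + 2*n)*(n + n**2)/8) = -1/2 + n/8 + (-8 + 2*n)*(n + n**2)/8)
m*H(2*Q(-4)) = 34*(-1/2 - 7*(32 - 1*(-4) - 1*(-4)**2)/4 - 3*4*(32 - 1*(-4) - 1*(-4)**2)**2/4 + (2*(32 - 1*(-4) - 1*(-4)**2))**3/4) = 34*(-1/2 - 7*(32 + 4 - 1*16)/4 - 3*4*(32 + 4 - 1*16)**2/4 + (2*(32 + 4 - 1*16))**3/4) = 34*(-1/2 - 7*(32 + 4 - 16)/4 - 3*4*(32 + 4 - 16)**2/4 + (2*(32 + 4 - 16))**3/4) = 34*(-1/2 - 7*20/4 - 3*(2*20)**2/4 + (2*20)**3/4) = 34*(-1/2 - 7/8*40 - 3/4*40**2 + (1/4)*40**3) = 34*(-1/2 - 35 - 3/4*1600 + (1/4)*64000) = 34*(-1/2 - 35 - 1200 + 16000) = 34*(29529/2) = 501993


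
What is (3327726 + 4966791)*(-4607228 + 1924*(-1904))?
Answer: -68600001916908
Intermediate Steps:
(3327726 + 4966791)*(-4607228 + 1924*(-1904)) = 8294517*(-4607228 - 3663296) = 8294517*(-8270524) = -68600001916908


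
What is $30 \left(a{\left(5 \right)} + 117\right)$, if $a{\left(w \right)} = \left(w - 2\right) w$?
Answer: $3960$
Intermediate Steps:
$a{\left(w \right)} = w \left(-2 + w\right)$ ($a{\left(w \right)} = \left(-2 + w\right) w = w \left(-2 + w\right)$)
$30 \left(a{\left(5 \right)} + 117\right) = 30 \left(5 \left(-2 + 5\right) + 117\right) = 30 \left(5 \cdot 3 + 117\right) = 30 \left(15 + 117\right) = 30 \cdot 132 = 3960$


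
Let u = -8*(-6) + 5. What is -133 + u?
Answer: -80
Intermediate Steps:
u = 53 (u = 48 + 5 = 53)
-133 + u = -133 + 53 = -80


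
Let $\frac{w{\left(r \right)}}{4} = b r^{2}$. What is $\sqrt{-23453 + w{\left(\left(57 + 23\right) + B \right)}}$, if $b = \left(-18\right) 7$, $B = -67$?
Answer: $i \sqrt{108629} \approx 329.59 i$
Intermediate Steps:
$b = -126$
$w{\left(r \right)} = - 504 r^{2}$ ($w{\left(r \right)} = 4 \left(- 126 r^{2}\right) = - 504 r^{2}$)
$\sqrt{-23453 + w{\left(\left(57 + 23\right) + B \right)}} = \sqrt{-23453 - 504 \left(\left(57 + 23\right) - 67\right)^{2}} = \sqrt{-23453 - 504 \left(80 - 67\right)^{2}} = \sqrt{-23453 - 504 \cdot 13^{2}} = \sqrt{-23453 - 85176} = \sqrt{-108629} = i \sqrt{108629}$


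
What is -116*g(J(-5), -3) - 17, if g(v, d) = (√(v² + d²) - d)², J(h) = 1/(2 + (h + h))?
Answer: -33709/16 - 87*√577 ≈ -4196.6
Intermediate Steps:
J(h) = 1/(2 + 2*h)
g(v, d) = (√(d² + v²) - d)²
-116*g(J(-5), -3) - 17 = -116*(-3 - √((-3)² + (1/(2*(1 - 5)))²))² - 17 = -116*(-3 - √(9 + ((½)/(-4))²))² - 17 = -116*(-3 - √(9 + ((½)*(-¼))²))² - 17 = -116*(-3 - √(9 + (-⅛)²))² - 17 = -116*(-3 - √(9 + 1/64))² - 17 = -116*(-3 - √(577/64))² - 17 = -116*(-3 - √577/8)² - 17 = -17 - 116*(-3 - √577/8)²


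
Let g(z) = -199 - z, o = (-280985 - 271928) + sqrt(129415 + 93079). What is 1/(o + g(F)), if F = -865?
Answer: -552247/304976526515 - sqrt(222494)/304976526515 ≈ -1.8123e-6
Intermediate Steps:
o = -552913 + sqrt(222494) ≈ -5.5244e+5
1/(o + g(F)) = 1/((-552913 + sqrt(222494)) + (-199 - 1*(-865))) = 1/((-552913 + sqrt(222494)) + (-199 + 865)) = 1/((-552913 + sqrt(222494)) + 666) = 1/(-552247 + sqrt(222494))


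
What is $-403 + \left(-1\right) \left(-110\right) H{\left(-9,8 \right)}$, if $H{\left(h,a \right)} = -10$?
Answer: $-1503$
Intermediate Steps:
$-403 + \left(-1\right) \left(-110\right) H{\left(-9,8 \right)} = -403 + \left(-1\right) \left(-110\right) \left(-10\right) = -403 + 110 \left(-10\right) = -403 - 1100 = -1503$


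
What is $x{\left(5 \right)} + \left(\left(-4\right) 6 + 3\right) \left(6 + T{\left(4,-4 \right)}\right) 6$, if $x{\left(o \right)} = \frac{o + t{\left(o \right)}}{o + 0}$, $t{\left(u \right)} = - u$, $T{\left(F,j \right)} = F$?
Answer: $-1260$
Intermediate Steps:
$x{\left(o \right)} = 0$ ($x{\left(o \right)} = \frac{o - o}{o + 0} = \frac{0}{o} = 0$)
$x{\left(5 \right)} + \left(\left(-4\right) 6 + 3\right) \left(6 + T{\left(4,-4 \right)}\right) 6 = 0 + \left(\left(-4\right) 6 + 3\right) \left(6 + 4\right) 6 = 0 + \left(-24 + 3\right) 10 \cdot 6 = 0 - 1260 = -1260$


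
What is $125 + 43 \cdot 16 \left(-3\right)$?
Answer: $-1939$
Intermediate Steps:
$125 + 43 \cdot 16 \left(-3\right) = 125 + 43 \left(-48\right) = 125 - 2064 = -1939$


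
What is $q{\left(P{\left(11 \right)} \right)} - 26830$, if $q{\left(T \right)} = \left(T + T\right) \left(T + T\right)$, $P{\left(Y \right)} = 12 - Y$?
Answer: $-26826$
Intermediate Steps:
$q{\left(T \right)} = 4 T^{2}$ ($q{\left(T \right)} = 2 T 2 T = 4 T^{2}$)
$q{\left(P{\left(11 \right)} \right)} - 26830 = 4 \left(12 - 11\right)^{2} - 26830 = 4 \cdot 1^{2} - 26830 = 4 \cdot 1 - 26830 = 4 - 26830 = -26826$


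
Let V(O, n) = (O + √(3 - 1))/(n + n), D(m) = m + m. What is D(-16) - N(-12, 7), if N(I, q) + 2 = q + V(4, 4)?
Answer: -75/2 - √2/8 ≈ -37.677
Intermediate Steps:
D(m) = 2*m
V(O, n) = (O + √2)/(2*n) (V(O, n) = (O + √2)/((2*n)) = (O + √2)*(1/(2*n)) = (O + √2)/(2*n))
N(I, q) = -3/2 + q + √2/8 (N(I, q) = -2 + (q + (½)*(4 + √2)/4) = -2 + (q + (½)*(¼)*(4 + √2)) = -2 + (q + (½ + √2/8)) = -2 + (½ + q + √2/8) = -3/2 + q + √2/8)
D(-16) - N(-12, 7) = 2*(-16) - (-3/2 + 7 + √2/8) = -32 - (11/2 + √2/8) = -32 + (-11/2 - √2/8) = -75/2 - √2/8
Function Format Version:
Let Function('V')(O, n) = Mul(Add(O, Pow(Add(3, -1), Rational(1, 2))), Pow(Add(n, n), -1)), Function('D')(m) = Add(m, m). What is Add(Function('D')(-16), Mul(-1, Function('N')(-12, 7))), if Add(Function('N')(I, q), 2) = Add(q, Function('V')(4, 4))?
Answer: Add(Rational(-75, 2), Mul(Rational(-1, 8), Pow(2, Rational(1, 2)))) ≈ -37.677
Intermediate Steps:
Function('D')(m) = Mul(2, m)
Function('V')(O, n) = Mul(Rational(1, 2), Pow(n, -1), Add(O, Pow(2, Rational(1, 2)))) (Function('V')(O, n) = Mul(Add(O, Pow(2, Rational(1, 2))), Pow(Mul(2, n), -1)) = Mul(Add(O, Pow(2, Rational(1, 2))), Mul(Rational(1, 2), Pow(n, -1))) = Mul(Rational(1, 2), Pow(n, -1), Add(O, Pow(2, Rational(1, 2)))))
Function('N')(I, q) = Add(Rational(-3, 2), q, Mul(Rational(1, 8), Pow(2, Rational(1, 2)))) (Function('N')(I, q) = Add(-2, Add(q, Mul(Rational(1, 2), Pow(4, -1), Add(4, Pow(2, Rational(1, 2)))))) = Add(-2, Add(q, Mul(Rational(1, 2), Rational(1, 4), Add(4, Pow(2, Rational(1, 2)))))) = Add(-2, Add(q, Add(Rational(1, 2), Mul(Rational(1, 8), Pow(2, Rational(1, 2)))))) = Add(-2, Add(Rational(1, 2), q, Mul(Rational(1, 8), Pow(2, Rational(1, 2))))) = Add(Rational(-3, 2), q, Mul(Rational(1, 8), Pow(2, Rational(1, 2)))))
Add(Function('D')(-16), Mul(-1, Function('N')(-12, 7))) = Add(Mul(2, -16), Mul(-1, Add(Rational(-3, 2), 7, Mul(Rational(1, 8), Pow(2, Rational(1, 2)))))) = Add(-32, Mul(-1, Add(Rational(11, 2), Mul(Rational(1, 8), Pow(2, Rational(1, 2)))))) = Add(-32, Add(Rational(-11, 2), Mul(Rational(-1, 8), Pow(2, Rational(1, 2))))) = Add(Rational(-75, 2), Mul(Rational(-1, 8), Pow(2, Rational(1, 2))))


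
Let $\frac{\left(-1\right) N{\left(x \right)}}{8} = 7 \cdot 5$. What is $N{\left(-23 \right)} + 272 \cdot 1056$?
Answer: $286952$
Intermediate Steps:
$N{\left(x \right)} = -280$ ($N{\left(x \right)} = - 8 \cdot 7 \cdot 5 = \left(-8\right) 35 = -280$)
$N{\left(-23 \right)} + 272 \cdot 1056 = -280 + 272 \cdot 1056 = -280 + 287232 = 286952$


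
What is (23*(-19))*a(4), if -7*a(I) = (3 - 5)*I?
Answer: -3496/7 ≈ -499.43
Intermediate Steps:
a(I) = 2*I/7 (a(I) = -(3 - 5)*I/7 = -(-2)*I/7 = 2*I/7)
(23*(-19))*a(4) = (23*(-19))*((2/7)*4) = -437*8/7 = -3496/7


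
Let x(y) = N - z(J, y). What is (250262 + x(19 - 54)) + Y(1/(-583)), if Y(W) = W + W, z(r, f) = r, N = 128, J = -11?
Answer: 145983781/583 ≈ 2.5040e+5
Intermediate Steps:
x(y) = 139 (x(y) = 128 - 1*(-11) = 128 + 11 = 139)
Y(W) = 2*W
(250262 + x(19 - 54)) + Y(1/(-583)) = (250262 + 139) + 2/(-583) = 250401 + 2*(-1/583) = 250401 - 2/583 = 145983781/583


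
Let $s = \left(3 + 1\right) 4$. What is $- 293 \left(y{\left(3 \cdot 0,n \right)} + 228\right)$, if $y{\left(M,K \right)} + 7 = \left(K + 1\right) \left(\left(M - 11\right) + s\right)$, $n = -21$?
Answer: $-35453$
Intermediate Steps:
$s = 16$ ($s = 4 \cdot 4 = 16$)
$y{\left(M,K \right)} = -7 + \left(1 + K\right) \left(5 + M\right)$ ($y{\left(M,K \right)} = -7 + \left(K + 1\right) \left(\left(M - 11\right) + 16\right) = -7 + \left(1 + K\right) \left(\left(-11 + M\right) + 16\right) = -7 + \left(1 + K\right) \left(5 + M\right)$)
$- 293 \left(y{\left(3 \cdot 0,n \right)} + 228\right) = - 293 \left(\left(-2 + 3 \cdot 0 + 5 \left(-21\right) - 21 \cdot 3 \cdot 0\right) + 228\right) = - 293 \left(\left(-2 + 0 - 105 - 0\right) + 228\right) = - 293 \left(\left(-2 + 0 - 105 + 0\right) + 228\right) = - 293 \left(-107 + 228\right) = \left(-293\right) 121 = -35453$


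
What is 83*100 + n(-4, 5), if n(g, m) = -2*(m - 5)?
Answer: 8300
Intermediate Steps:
n(g, m) = 10 - 2*m (n(g, m) = -2*(-5 + m) = 10 - 2*m)
83*100 + n(-4, 5) = 83*100 + (10 - 2*5) = 8300 + (10 - 10) = 8300 + 0 = 8300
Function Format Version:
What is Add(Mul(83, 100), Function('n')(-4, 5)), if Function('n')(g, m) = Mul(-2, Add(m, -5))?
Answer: 8300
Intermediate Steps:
Function('n')(g, m) = Add(10, Mul(-2, m)) (Function('n')(g, m) = Mul(-2, Add(-5, m)) = Add(10, Mul(-2, m)))
Add(Mul(83, 100), Function('n')(-4, 5)) = Add(Mul(83, 100), Add(10, Mul(-2, 5))) = Add(8300, Add(10, -10)) = Add(8300, 0) = 8300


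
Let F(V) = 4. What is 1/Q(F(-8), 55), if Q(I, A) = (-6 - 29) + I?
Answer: -1/31 ≈ -0.032258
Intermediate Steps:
Q(I, A) = -35 + I
1/Q(F(-8), 55) = 1/(-35 + 4) = 1/(-31) = -1/31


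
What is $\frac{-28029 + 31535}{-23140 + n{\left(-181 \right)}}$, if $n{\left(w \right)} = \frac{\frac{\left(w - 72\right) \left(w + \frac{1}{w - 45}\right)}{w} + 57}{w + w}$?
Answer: $- \frac{51916749832}{342648454251} \approx -0.15152$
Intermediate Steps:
$n{\left(w \right)} = \frac{57 + \frac{\left(-72 + w\right) \left(w + \frac{1}{-45 + w}\right)}{w}}{2 w}$ ($n{\left(w \right)} = \frac{\frac{\left(-72 + w\right) \left(w + \frac{1}{-45 + w}\right)}{w} + 57}{2 w} = \left(\frac{\left(-72 + w\right) \left(w + \frac{1}{-45 + w}\right)}{w} + 57\right) \frac{1}{2 w} = \left(57 + \frac{\left(-72 + w\right) \left(w + \frac{1}{-45 + w}\right)}{w}\right) \frac{1}{2 w} = \frac{57 + \frac{\left(-72 + w\right) \left(w + \frac{1}{-45 + w}\right)}{w}}{2 w}$)
$\frac{-28029 + 31535}{-23140 + n{\left(-181 \right)}} = \frac{-28029 + 31535}{-23140 + \frac{-72 + \left(-181\right)^{3} - 60 \left(-181\right)^{2} + 676 \left(-181\right)}{2 \cdot 32761 \left(-45 - 181\right)}} = \frac{3506}{-23140 + \frac{1}{2} \cdot \frac{1}{32761} \frac{1}{-226} \left(-72 - 5929741 - 1965660 - 122356\right)} = \frac{3506}{-23140 + \frac{1}{2} \cdot \frac{1}{32761} \left(- \frac{1}{226}\right) \left(-72 - 5929741 - 1965660 - 122356\right)} = \frac{3506}{-23140 + \frac{1}{2} \cdot \frac{1}{32761} \left(- \frac{1}{226}\right) \left(-8017829\right)} = \frac{3506}{-23140 + \frac{8017829}{14807972}} = \frac{3506}{- \frac{342648454251}{14807972}} = 3506 \left(- \frac{14807972}{342648454251}\right) = - \frac{51916749832}{342648454251}$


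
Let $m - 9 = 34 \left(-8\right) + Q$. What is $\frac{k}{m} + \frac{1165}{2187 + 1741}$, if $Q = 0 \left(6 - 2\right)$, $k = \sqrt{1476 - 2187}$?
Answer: $\frac{1165}{3928} - \frac{3 i \sqrt{79}}{263} \approx 0.29659 - 0.10139 i$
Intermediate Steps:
$k = 3 i \sqrt{79}$ ($k = \sqrt{-711} = 3 i \sqrt{79} \approx 26.665 i$)
$Q = 0$ ($Q = 0 \cdot 4 = 0$)
$m = -263$ ($m = 9 + \left(34 \left(-8\right) + 0\right) = 9 + \left(-272 + 0\right) = 9 - 272 = -263$)
$\frac{k}{m} + \frac{1165}{2187 + 1741} = \frac{3 i \sqrt{79}}{-263} + \frac{1165}{2187 + 1741} = 3 i \sqrt{79} \left(- \frac{1}{263}\right) + \frac{1165}{3928} = - \frac{3 i \sqrt{79}}{263} + 1165 \cdot \frac{1}{3928} = - \frac{3 i \sqrt{79}}{263} + \frac{1165}{3928} = \frac{1165}{3928} - \frac{3 i \sqrt{79}}{263}$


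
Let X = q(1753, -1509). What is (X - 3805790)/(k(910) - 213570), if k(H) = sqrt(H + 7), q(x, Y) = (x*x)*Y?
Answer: 141596189079210/6516020569 + 4640976371*sqrt(917)/45612143983 ≈ 21734.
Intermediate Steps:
q(x, Y) = Y*x**2 (q(x, Y) = x**2*Y = Y*x**2)
X = -4637170581 (X = -1509*1753**2 = -1509*3073009 = -4637170581)
k(H) = sqrt(7 + H)
(X - 3805790)/(k(910) - 213570) = (-4637170581 - 3805790)/(sqrt(7 + 910) - 213570) = -4640976371/(sqrt(917) - 213570) = -4640976371/(-213570 + sqrt(917))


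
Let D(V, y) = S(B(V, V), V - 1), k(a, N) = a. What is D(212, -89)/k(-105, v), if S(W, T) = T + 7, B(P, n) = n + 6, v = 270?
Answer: -218/105 ≈ -2.0762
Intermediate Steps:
B(P, n) = 6 + n
S(W, T) = 7 + T
D(V, y) = 6 + V (D(V, y) = 7 + (V - 1) = 7 + (-1 + V) = 6 + V)
D(212, -89)/k(-105, v) = (6 + 212)/(-105) = 218*(-1/105) = -218/105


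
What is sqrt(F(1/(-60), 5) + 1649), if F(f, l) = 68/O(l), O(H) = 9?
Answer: sqrt(14909)/3 ≈ 40.701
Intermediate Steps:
F(f, l) = 68/9
sqrt(F(1/(-60), 5) + 1649) = sqrt(68/9 + 1649) = sqrt(14909/9) = sqrt(14909)/3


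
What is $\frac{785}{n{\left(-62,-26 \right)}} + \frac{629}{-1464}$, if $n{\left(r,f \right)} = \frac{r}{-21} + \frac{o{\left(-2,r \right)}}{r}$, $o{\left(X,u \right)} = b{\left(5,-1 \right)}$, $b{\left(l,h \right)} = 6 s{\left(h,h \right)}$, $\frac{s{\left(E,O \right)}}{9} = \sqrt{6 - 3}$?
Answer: $\frac{1436237442187}{3996159288} + \frac{289756845 \sqrt{3}}{2729617} \approx 543.27$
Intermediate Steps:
$s{\left(E,O \right)} = 9 \sqrt{3}$ ($s{\left(E,O \right)} = 9 \sqrt{6 - 3} = 9 \sqrt{3}$)
$b{\left(l,h \right)} = 54 \sqrt{3}$ ($b{\left(l,h \right)} = 6 \cdot 9 \sqrt{3} = 54 \sqrt{3}$)
$o{\left(X,u \right)} = 54 \sqrt{3}$
$n{\left(r,f \right)} = - \frac{r}{21} + \frac{54 \sqrt{3}}{r}$ ($n{\left(r,f \right)} = \frac{r}{-21} + \frac{54 \sqrt{3}}{r} = r \left(- \frac{1}{21}\right) + \frac{54 \sqrt{3}}{r} = - \frac{r}{21} + \frac{54 \sqrt{3}}{r}$)
$\frac{785}{n{\left(-62,-26 \right)}} + \frac{629}{-1464} = \frac{785}{\left(- \frac{1}{21}\right) \left(-62\right) + \frac{54 \sqrt{3}}{-62}} + \frac{629}{-1464} = \frac{785}{\frac{62}{21} + 54 \sqrt{3} \left(- \frac{1}{62}\right)} + 629 \left(- \frac{1}{1464}\right) = \frac{785}{\frac{62}{21} - \frac{27 \sqrt{3}}{31}} - \frac{629}{1464} = - \frac{629}{1464} + \frac{785}{\frac{62}{21} - \frac{27 \sqrt{3}}{31}}$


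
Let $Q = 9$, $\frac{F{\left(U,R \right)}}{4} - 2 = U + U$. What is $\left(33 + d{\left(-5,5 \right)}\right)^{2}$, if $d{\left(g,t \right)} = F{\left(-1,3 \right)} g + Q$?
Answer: $1764$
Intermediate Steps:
$F{\left(U,R \right)} = 8 + 8 U$ ($F{\left(U,R \right)} = 8 + 4 \left(U + U\right) = 8 + 4 \cdot 2 U = 8 + 8 U$)
$d{\left(g,t \right)} = 9$ ($d{\left(g,t \right)} = \left(8 + 8 \left(-1\right)\right) g + 9 = \left(8 - 8\right) g + 9 = 0 g + 9 = 0 + 9 = 9$)
$\left(33 + d{\left(-5,5 \right)}\right)^{2} = \left(33 + 9\right)^{2} = 42^{2} = 1764$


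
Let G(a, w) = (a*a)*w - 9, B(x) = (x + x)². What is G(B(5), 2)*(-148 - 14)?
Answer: -3238542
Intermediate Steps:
B(x) = 4*x² (B(x) = (2*x)² = 4*x²)
G(a, w) = -9 + w*a² (G(a, w) = a²*w - 9 = w*a² - 9 = -9 + w*a²)
G(B(5), 2)*(-148 - 14) = (-9 + 2*(4*5²)²)*(-148 - 14) = (-9 + 2*(4*25)²)*(-162) = (-9 + 2*100²)*(-162) = (-9 + 2*10000)*(-162) = (-9 + 20000)*(-162) = 19991*(-162) = -3238542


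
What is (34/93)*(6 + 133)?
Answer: 4726/93 ≈ 50.817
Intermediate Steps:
(34/93)*(6 + 133) = (34*(1/93))*139 = (34/93)*139 = 4726/93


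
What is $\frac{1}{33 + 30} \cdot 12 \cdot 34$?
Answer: $\frac{136}{21} \approx 6.4762$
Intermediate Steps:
$\frac{1}{33 + 30} \cdot 12 \cdot 34 = \frac{1}{63} \cdot 12 \cdot 34 = \frac{4}{21} \cdot 34 = \frac{136}{21}$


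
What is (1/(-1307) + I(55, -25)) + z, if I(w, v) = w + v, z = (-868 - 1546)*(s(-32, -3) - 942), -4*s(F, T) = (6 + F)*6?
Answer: 2849092703/1307 ≈ 2.1799e+6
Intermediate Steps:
s(F, T) = -9 - 3*F/2 (s(F, T) = -(6 + F)*6/4 = -(36 + 6*F)/4 = -9 - 3*F/2)
z = 2179842 (z = (-868 - 1546)*((-9 - 3/2*(-32)) - 942) = -2414*((-9 + 48) - 942) = -2414*(39 - 942) = -2414*(-903) = 2179842)
I(w, v) = v + w
(1/(-1307) + I(55, -25)) + z = (1/(-1307) + (-25 + 55)) + 2179842 = (-1/1307 + 30) + 2179842 = 39209/1307 + 2179842 = 2849092703/1307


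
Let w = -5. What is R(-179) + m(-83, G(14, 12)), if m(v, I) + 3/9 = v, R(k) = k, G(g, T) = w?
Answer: -787/3 ≈ -262.33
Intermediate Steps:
G(g, T) = -5
m(v, I) = -⅓ + v
R(-179) + m(-83, G(14, 12)) = -179 + (-⅓ - 83) = -179 - 250/3 = -787/3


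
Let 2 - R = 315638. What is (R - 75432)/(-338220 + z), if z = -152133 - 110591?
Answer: 1377/2116 ≈ 0.65076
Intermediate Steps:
R = -315636 (R = 2 - 1*315638 = 2 - 315638 = -315636)
z = -262724
(R - 75432)/(-338220 + z) = (-315636 - 75432)/(-338220 - 262724) = -391068/(-600944) = -391068*(-1/600944) = 1377/2116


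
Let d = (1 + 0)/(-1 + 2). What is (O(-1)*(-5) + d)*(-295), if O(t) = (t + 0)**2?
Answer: 1180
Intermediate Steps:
d = 1 (d = 1/1 = 1*1 = 1)
O(t) = t**2
(O(-1)*(-5) + d)*(-295) = ((-1)**2*(-5) + 1)*(-295) = (1*(-5) + 1)*(-295) = (-5 + 1)*(-295) = -4*(-295) = 1180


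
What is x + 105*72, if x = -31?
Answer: 7529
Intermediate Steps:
x + 105*72 = -31 + 105*72 = -31 + 7560 = 7529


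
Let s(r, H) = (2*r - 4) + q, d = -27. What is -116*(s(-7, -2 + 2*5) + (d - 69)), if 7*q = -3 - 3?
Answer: 93264/7 ≈ 13323.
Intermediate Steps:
q = -6/7 (q = (-3 - 3)/7 = (⅐)*(-6) = -6/7 ≈ -0.85714)
s(r, H) = -34/7 + 2*r (s(r, H) = (2*r - 4) - 6/7 = (-4 + 2*r) - 6/7 = -34/7 + 2*r)
-116*(s(-7, -2 + 2*5) + (d - 69)) = -116*((-34/7 + 2*(-7)) + (-27 - 69)) = -116*((-34/7 - 14) - 96) = -116*(-132/7 - 96) = -116*(-804/7) = 93264/7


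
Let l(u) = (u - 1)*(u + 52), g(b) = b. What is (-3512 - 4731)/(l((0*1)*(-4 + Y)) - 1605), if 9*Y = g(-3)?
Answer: 8243/1657 ≈ 4.9747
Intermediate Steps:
Y = -1/3 (Y = (1/9)*(-3) = -1/3 ≈ -0.33333)
l(u) = (-1 + u)*(52 + u)
(-3512 - 4731)/(l((0*1)*(-4 + Y)) - 1605) = (-3512 - 4731)/((-52 + ((0*1)*(-4 - 1/3))**2 + 51*((0*1)*(-4 - 1/3))) - 1605) = -8243/((-52 + (0*(-13/3))**2 + 51*(0*(-13/3))) - 1605) = -8243/((-52 + 0**2 + 51*0) - 1605) = -8243/((-52 + 0 + 0) - 1605) = -8243/(-52 - 1605) = -8243/(-1657) = -8243*(-1/1657) = 8243/1657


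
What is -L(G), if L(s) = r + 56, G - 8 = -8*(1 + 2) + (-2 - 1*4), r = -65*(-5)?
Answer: -381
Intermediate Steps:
r = 325
G = -22 (G = 8 + (-8*(1 + 2) + (-2 - 1*4)) = 8 + (-8*3 + (-2 - 4)) = 8 + (-24 - 6) = 8 - 30 = -22)
L(s) = 381 (L(s) = 325 + 56 = 381)
-L(G) = -1*381 = -381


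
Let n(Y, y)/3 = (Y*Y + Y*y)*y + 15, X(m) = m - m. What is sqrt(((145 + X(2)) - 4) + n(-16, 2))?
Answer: 3*sqrt(170) ≈ 39.115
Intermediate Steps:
X(m) = 0
n(Y, y) = 45 + 3*y*(Y**2 + Y*y) (n(Y, y) = 3*((Y*Y + Y*y)*y + 15) = 3*((Y**2 + Y*y)*y + 15) = 3*(y*(Y**2 + Y*y) + 15) = 3*(15 + y*(Y**2 + Y*y)) = 45 + 3*y*(Y**2 + Y*y))
sqrt(((145 + X(2)) - 4) + n(-16, 2)) = sqrt(((145 + 0) - 4) + (45 + 3*(-16)*2**2 + 3*2*(-16)**2)) = sqrt((145 - 4) + (45 + 3*(-16)*4 + 3*2*256)) = sqrt(141 + (45 - 192 + 1536)) = sqrt(141 + 1389) = sqrt(1530) = 3*sqrt(170)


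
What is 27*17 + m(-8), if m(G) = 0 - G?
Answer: 467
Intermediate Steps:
m(G) = -G
27*17 + m(-8) = 27*17 - 1*(-8) = 459 + 8 = 467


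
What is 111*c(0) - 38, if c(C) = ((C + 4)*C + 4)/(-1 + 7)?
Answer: 36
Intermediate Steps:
c(C) = ⅔ + C*(4 + C)/6 (c(C) = ((4 + C)*C + 4)/6 = (C*(4 + C) + 4)*(⅙) = (4 + C*(4 + C))*(⅙) = ⅔ + C*(4 + C)/6)
111*c(0) - 38 = 111*(⅔ + (⅙)*0² + (⅔)*0) - 38 = 111*(⅔ + (⅙)*0 + 0) - 38 = 111*(⅔ + 0 + 0) - 38 = 111*(⅔) - 38 = 74 - 38 = 36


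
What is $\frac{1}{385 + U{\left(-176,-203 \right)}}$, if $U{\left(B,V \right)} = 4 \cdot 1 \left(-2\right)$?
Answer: $\frac{1}{377} \approx 0.0026525$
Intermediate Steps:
$U{\left(B,V \right)} = -8$ ($U{\left(B,V \right)} = 4 \left(-2\right) = -8$)
$\frac{1}{385 + U{\left(-176,-203 \right)}} = \frac{1}{385 - 8} = \frac{1}{377}$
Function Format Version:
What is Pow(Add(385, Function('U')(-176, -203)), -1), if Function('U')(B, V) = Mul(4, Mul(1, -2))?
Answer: Rational(1, 377) ≈ 0.0026525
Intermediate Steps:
Function('U')(B, V) = -8 (Function('U')(B, V) = Mul(4, -2) = -8)
Pow(Add(385, Function('U')(-176, -203)), -1) = Pow(Add(385, -8), -1) = Pow(377, -1) = Rational(1, 377)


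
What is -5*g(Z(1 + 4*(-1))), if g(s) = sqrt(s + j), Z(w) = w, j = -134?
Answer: -5*I*sqrt(137) ≈ -58.523*I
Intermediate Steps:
g(s) = sqrt(-134 + s) (g(s) = sqrt(s - 134) = sqrt(-134 + s))
-5*g(Z(1 + 4*(-1))) = -5*sqrt(-134 + (1 + 4*(-1))) = -5*sqrt(-134 + (1 - 4)) = -5*sqrt(-134 - 3) = -5*I*sqrt(137)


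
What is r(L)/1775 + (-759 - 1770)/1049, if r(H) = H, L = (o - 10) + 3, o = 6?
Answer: -4490024/1861975 ≈ -2.4114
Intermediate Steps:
L = -1 (L = (6 - 10) + 3 = -4 + 3 = -1)
r(L)/1775 + (-759 - 1770)/1049 = -1/1775 + (-759 - 1770)/1049 = -1*1/1775 - 2529*1/1049 = -1/1775 - 2529/1049 = -4490024/1861975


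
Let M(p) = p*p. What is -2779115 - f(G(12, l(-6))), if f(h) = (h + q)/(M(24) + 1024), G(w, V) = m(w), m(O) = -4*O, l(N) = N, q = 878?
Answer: -444658483/160 ≈ -2.7791e+6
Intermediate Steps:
M(p) = p²
G(w, V) = -4*w
f(h) = 439/800 + h/1600 (f(h) = (h + 878)/(24² + 1024) = (878 + h)/(576 + 1024) = (878 + h)/1600 = (878 + h)*(1/1600) = 439/800 + h/1600)
-2779115 - f(G(12, l(-6))) = -2779115 - (439/800 + (-4*12)/1600) = -2779115 - (439/800 + (1/1600)*(-48)) = -2779115 - (439/800 - 3/100) = -2779115 - 1*83/160 = -2779115 - 83/160 = -444658483/160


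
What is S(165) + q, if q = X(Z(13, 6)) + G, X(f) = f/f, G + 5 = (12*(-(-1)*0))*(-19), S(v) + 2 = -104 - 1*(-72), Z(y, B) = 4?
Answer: -38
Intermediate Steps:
S(v) = -34 (S(v) = -2 + (-104 - 1*(-72)) = -2 + (-104 + 72) = -2 - 32 = -34)
G = -5 (G = -5 + (12*(-(-1)*0))*(-19) = -5 + (12*(-1*0))*(-19) = -5 + (12*0)*(-19) = -5 + 0*(-19) = -5 + 0 = -5)
X(f) = 1
q = -4 (q = 1 - 5 = -4)
S(165) + q = -34 - 4 = -38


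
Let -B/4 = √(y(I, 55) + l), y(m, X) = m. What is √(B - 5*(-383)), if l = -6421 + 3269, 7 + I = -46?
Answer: √(1915 - 4*I*√3205) ≈ 43.837 - 2.5829*I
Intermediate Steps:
I = -53 (I = -7 - 46 = -53)
l = -3152
B = -4*I*√3205 (B = -4*√(-53 - 3152) = -4*I*√3205 ≈ -226.45*I)
√(B - 5*(-383)) = √(-4*I*√3205 - 5*(-383)) = √(-4*I*√3205 + 1915) = √(1915 - 4*I*√3205)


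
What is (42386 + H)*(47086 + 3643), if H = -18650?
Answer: 1204103544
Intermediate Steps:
(42386 + H)*(47086 + 3643) = (42386 - 18650)*(47086 + 3643) = 23736*50729 = 1204103544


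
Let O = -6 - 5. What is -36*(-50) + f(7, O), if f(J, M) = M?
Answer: 1789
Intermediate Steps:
O = -11
-36*(-50) + f(7, O) = -36*(-50) - 11 = 1800 - 11 = 1789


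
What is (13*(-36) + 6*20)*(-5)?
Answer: 1740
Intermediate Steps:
(13*(-36) + 6*20)*(-5) = (-468 + 120)*(-5) = -348*(-5) = 1740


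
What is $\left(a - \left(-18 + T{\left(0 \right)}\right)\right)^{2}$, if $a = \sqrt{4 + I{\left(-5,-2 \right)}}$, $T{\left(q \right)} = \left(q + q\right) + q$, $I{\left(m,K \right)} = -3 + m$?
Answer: $320 + 72 i \approx 320.0 + 72.0 i$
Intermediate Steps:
$T{\left(q \right)} = 3 q$ ($T{\left(q \right)} = 2 q + q = 3 q$)
$a = 2 i$ ($a = \sqrt{4 - 8} = \sqrt{-4} = 2 i \approx 2.0 i$)
$\left(a - \left(-18 + T{\left(0 \right)}\right)\right)^{2} = \left(2 i + \left(18 - 3 \cdot 0\right)\right)^{2} = \left(2 i + \left(18 - 0\right)\right)^{2} = \left(2 i + \left(18 + 0\right)\right)^{2} = \left(2 i + 18\right)^{2} = \left(18 + 2 i\right)^{2}$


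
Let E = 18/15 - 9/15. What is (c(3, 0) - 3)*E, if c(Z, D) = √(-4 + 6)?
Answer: -9/5 + 3*√2/5 ≈ -0.95147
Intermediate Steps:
c(Z, D) = √2
E = ⅗ (E = 18*(1/15) - 9*1/15 = 6/5 - ⅗ = ⅗ ≈ 0.60000)
(c(3, 0) - 3)*E = (√2 - 3)*(⅗) = (-3 + √2)*(⅗) = -9/5 + 3*√2/5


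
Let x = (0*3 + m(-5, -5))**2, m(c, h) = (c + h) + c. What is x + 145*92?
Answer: 13565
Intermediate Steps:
m(c, h) = h + 2*c
x = 225 (x = (0*3 + (-5 + 2*(-5)))**2 = (0 + (-5 - 10))**2 = (0 - 15)**2 = (-15)**2 = 225)
x + 145*92 = 225 + 145*92 = 225 + 13340 = 13565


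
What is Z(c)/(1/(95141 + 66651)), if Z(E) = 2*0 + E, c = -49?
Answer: -7927808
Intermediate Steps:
Z(E) = E (Z(E) = 0 + E = E)
Z(c)/(1/(95141 + 66651)) = -49/(1/(95141 + 66651)) = -49/(1/161792) = -49/1/161792 = -49*161792 = -7927808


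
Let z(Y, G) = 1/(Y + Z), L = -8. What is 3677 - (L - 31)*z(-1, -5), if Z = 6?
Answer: 18424/5 ≈ 3684.8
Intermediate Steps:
z(Y, G) = 1/(6 + Y) (z(Y, G) = 1/(Y + 6) = 1/(6 + Y))
3677 - (L - 31)*z(-1, -5) = 3677 - (-8 - 31)/(6 - 1) = 3677 - (-39)/5 = 3677 - 1*(-39/5) = 3677 + 39/5 = 18424/5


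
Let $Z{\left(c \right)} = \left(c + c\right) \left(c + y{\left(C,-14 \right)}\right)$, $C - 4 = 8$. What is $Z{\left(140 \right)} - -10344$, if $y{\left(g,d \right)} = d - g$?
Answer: $42264$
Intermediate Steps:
$C = 12$ ($C = 4 + 8 = 12$)
$Z{\left(c \right)} = 2 c \left(-26 + c\right)$ ($Z{\left(c \right)} = \left(c + c\right) \left(c - 26\right) = 2 c \left(c - 26\right) = 2 c \left(-26 + c\right)$)
$Z{\left(140 \right)} - -10344 = 2 \cdot 140 \left(-26 + 140\right) - -10344 = 2 \cdot 140 \cdot 114 + 10344 = 31920 + 10344 = 42264$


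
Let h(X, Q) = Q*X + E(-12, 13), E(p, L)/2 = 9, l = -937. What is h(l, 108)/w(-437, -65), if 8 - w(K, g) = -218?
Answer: -50589/113 ≈ -447.69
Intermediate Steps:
E(p, L) = 18 (E(p, L) = 2*9 = 18)
w(K, g) = 226 (w(K, g) = 8 - 1*(-218) = 8 + 218 = 226)
h(X, Q) = 18 + Q*X (h(X, Q) = Q*X + 18 = 18 + Q*X)
h(l, 108)/w(-437, -65) = (18 + 108*(-937))/226 = (18 - 101196)*(1/226) = -101178*1/226 = -50589/113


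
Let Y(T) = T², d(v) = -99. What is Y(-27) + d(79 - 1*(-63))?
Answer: 630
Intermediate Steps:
Y(-27) + d(79 - 1*(-63)) = (-27)² - 99 = 729 - 99 = 630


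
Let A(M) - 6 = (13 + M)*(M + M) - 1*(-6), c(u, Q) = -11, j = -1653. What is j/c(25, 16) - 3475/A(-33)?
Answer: 2163571/14652 ≈ 147.66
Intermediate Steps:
A(M) = 12 + 2*M*(13 + M) (A(M) = 6 + ((13 + M)*(M + M) - 1*(-6)) = 6 + ((13 + M)*(2*M) + 6) = 6 + (2*M*(13 + M) + 6) = 6 + (6 + 2*M*(13 + M)) = 12 + 2*M*(13 + M))
j/c(25, 16) - 3475/A(-33) = -1653/(-11) - 3475/(12 + 2*(-33)² + 26*(-33)) = -1653*(-1/11) - 3475/(12 + 2*1089 - 858) = 1653/11 - 3475/(12 + 2178 - 858) = 1653/11 - 3475/1332 = 2163571/14652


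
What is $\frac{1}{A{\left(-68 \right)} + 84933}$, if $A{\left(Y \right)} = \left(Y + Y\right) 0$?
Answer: $\frac{1}{84933} \approx 1.1774 \cdot 10^{-5}$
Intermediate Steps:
$A{\left(Y \right)} = 0$ ($A{\left(Y \right)} = 2 Y 0 = 0$)
$\frac{1}{A{\left(-68 \right)} + 84933} = \frac{1}{0 + 84933} = \frac{1}{84933}$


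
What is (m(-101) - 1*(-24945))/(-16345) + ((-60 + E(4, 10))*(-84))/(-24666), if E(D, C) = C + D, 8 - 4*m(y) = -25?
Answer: -64633709/38396740 ≈ -1.6833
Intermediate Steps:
m(y) = 33/4 (m(y) = 2 - ¼*(-25) = 2 + 25/4 = 33/4)
(m(-101) - 1*(-24945))/(-16345) + ((-60 + E(4, 10))*(-84))/(-24666) = (33/4 - 1*(-24945))/(-16345) + ((-60 + (10 + 4))*(-84))/(-24666) = (33/4 + 24945)*(-1/16345) + ((-60 + 14)*(-84))*(-1/24666) = (99813/4)*(-1/16345) - 46*(-84)*(-1/24666) = -14259/9340 + 3864*(-1/24666) = -14259/9340 - 644/4111 = -64633709/38396740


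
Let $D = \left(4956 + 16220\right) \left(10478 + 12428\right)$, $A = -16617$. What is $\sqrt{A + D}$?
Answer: $\sqrt{485040839} \approx 22024.0$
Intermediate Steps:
$D = 485057456$ ($D = 21176 \cdot 22906 = 485057456$)
$\sqrt{A + D} = \sqrt{-16617 + 485057456} = \sqrt{485040839}$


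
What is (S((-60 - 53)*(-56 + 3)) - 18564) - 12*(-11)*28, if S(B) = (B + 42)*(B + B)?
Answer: 72224450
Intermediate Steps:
S(B) = 2*B*(42 + B) (S(B) = (42 + B)*(2*B) = 2*B*(42 + B))
(S((-60 - 53)*(-56 + 3)) - 18564) - 12*(-11)*28 = (2*((-60 - 53)*(-56 + 3))*(42 + (-60 - 53)*(-56 + 3)) - 18564) - 12*(-11)*28 = (2*(-113*(-53))*(42 - 113*(-53)) - 18564) + 132*28 = (2*5989*(42 + 5989) - 18564) + 3696 = (2*5989*6031 - 18564) + 3696 = (72239318 - 18564) + 3696 = 72220754 + 3696 = 72224450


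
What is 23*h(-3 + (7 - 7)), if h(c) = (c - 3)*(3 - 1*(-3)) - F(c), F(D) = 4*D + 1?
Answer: -575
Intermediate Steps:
F(D) = 1 + 4*D
h(c) = -19 + 2*c (h(c) = (c - 3)*(3 - 1*(-3)) - (1 + 4*c) = (-3 + c)*(3 + 3) + (-1 - 4*c) = (-3 + c)*6 + (-1 - 4*c) = (-18 + 6*c) + (-1 - 4*c) = -19 + 2*c)
23*h(-3 + (7 - 7)) = 23*(-19 + 2*(-3 + (7 - 7))) = 23*(-19 + 2*(-3 + 0)) = 23*(-19 + 2*(-3)) = 23*(-19 - 6) = 23*(-25) = -575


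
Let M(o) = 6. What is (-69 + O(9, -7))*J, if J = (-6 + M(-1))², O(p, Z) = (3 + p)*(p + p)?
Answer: 0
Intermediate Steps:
O(p, Z) = 2*p*(3 + p) (O(p, Z) = (3 + p)*(2*p) = 2*p*(3 + p))
J = 0 (J = (-6 + 6)² = 0² = 0)
(-69 + O(9, -7))*J = (-69 + 2*9*(3 + 9))*0 = (-69 + 2*9*12)*0 = (-69 + 216)*0 = 147*0 = 0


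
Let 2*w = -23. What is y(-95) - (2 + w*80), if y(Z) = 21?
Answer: 939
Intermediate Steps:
w = -23/2 (w = (1/2)*(-23) = -23/2 ≈ -11.500)
y(-95) - (2 + w*80) = 21 - (2 - 23/2*80) = 21 - (2 - 920) = 21 - 1*(-918) = 21 + 918 = 939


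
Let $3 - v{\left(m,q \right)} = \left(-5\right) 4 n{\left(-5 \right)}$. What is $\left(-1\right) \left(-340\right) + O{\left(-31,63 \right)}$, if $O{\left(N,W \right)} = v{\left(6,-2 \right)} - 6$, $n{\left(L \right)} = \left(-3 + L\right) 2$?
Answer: $17$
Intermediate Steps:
$n{\left(L \right)} = -6 + 2 L$
$v{\left(m,q \right)} = -317$ ($v{\left(m,q \right)} = 3 - \left(-5\right) 4 \left(-6 + 2 \left(-5\right)\right) = 3 - - 20 \left(-6 - 10\right) = 3 - \left(-20\right) \left(-16\right) = 3 - 320 = -317$)
$O{\left(N,W \right)} = -323$ ($O{\left(N,W \right)} = -317 - 6 = -323$)
$\left(-1\right) \left(-340\right) + O{\left(-31,63 \right)} = \left(-1\right) \left(-340\right) - 323 = 340 - 323 = 17$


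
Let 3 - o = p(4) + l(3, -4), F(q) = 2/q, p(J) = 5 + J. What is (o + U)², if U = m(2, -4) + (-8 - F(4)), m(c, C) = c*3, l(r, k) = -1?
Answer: 225/4 ≈ 56.250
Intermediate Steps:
m(c, C) = 3*c
o = -5 (o = 3 - ((5 + 4) - 1) = 3 - (9 - 1) = 3 - 1*8 = 3 - 8 = -5)
U = -5/2 (U = 3*2 + (-8 - 2/4) = 6 + (-8 - 2/4) = 6 + (-8 - 1*½) = 6 + (-8 - ½) = 6 - 17/2 = -5/2 ≈ -2.5000)
(o + U)² = (-5 - 5/2)² = (-15/2)² = 225/4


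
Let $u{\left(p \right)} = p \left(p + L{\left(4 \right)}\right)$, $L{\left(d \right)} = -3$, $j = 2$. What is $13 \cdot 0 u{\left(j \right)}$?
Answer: $0$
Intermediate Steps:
$u{\left(p \right)} = p \left(-3 + p\right)$ ($u{\left(p \right)} = p \left(p - 3\right) = p \left(-3 + p\right)$)
$13 \cdot 0 u{\left(j \right)} = 13 \cdot 0 \cdot 2 \left(-3 + 2\right) = 0 \cdot 2 \left(-1\right) = 0 \left(-2\right) = 0$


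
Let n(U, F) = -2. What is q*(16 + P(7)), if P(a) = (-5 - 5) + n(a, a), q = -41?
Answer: -164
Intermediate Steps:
P(a) = -12 (P(a) = (-5 - 5) - 2 = -10 - 2 = -12)
q*(16 + P(7)) = -41*(16 - 12) = -41*4 = -164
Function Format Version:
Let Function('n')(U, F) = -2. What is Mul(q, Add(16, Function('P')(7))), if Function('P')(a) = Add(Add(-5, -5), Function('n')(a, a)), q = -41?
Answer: -164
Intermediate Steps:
Function('P')(a) = -12 (Function('P')(a) = Add(Add(-5, -5), -2) = Add(-10, -2) = -12)
Mul(q, Add(16, Function('P')(7))) = Mul(-41, Add(16, -12)) = Mul(-41, 4) = -164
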